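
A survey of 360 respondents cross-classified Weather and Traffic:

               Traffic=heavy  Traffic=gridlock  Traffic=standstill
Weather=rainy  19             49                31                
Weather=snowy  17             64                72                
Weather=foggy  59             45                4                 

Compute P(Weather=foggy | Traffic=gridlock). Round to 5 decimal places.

Total with Traffic=gridlock: 49 + 64 + 45 = 158.
P(Weather=foggy | Traffic=gridlock) = 45/158 = 0.28481.

0.28481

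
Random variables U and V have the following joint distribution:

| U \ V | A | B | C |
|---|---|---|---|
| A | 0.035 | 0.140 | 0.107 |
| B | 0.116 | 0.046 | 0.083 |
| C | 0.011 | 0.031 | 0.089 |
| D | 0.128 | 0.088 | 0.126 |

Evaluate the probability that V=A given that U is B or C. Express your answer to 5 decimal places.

P(U=B) = 0.116 + 0.046 + 0.083 = 0.245.
P(U=C) = 0.011 + 0.031 + 0.089 = 0.131.
P(U ∈ {B, C}) = 0.245 + 0.131 = 0.376; P(V=A, U ∈ {B, C}) = 0.116 + 0.011 = 0.127.
P(V=A | U ∈ {B, C}) = 0.127/0.376 = 0.33777.

0.33777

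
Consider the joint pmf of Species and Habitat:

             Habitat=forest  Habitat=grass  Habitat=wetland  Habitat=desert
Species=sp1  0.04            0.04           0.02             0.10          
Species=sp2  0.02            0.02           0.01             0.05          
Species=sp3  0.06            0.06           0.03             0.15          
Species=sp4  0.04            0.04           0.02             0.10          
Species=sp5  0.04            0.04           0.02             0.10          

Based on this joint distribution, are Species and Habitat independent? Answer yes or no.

yes

Every cell satisfies P(Species,Habitat) = P(Species)·P(Habitat). For instance P(Species=sp3) = 0.30, P(Habitat=forest) = 0.20, and 0.30×0.20 = 0.06 matches the joint entry. So Species and Habitat are independent.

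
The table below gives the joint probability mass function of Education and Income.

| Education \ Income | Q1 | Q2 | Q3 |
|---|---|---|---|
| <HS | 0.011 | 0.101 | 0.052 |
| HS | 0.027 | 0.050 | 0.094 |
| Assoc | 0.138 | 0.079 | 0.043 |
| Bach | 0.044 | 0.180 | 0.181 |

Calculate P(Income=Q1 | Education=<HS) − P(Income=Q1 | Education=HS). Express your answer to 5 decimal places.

P(Education=<HS) = 0.011 + 0.101 + 0.052 = 0.164; P(Income=Q1 | Education=<HS) = 0.011/0.164 = 0.067073.
P(Education=HS) = 0.027 + 0.050 + 0.094 = 0.171; P(Income=Q1 | Education=HS) = 0.027/0.171 = 0.157895.
Difference = -0.09082.

-0.09082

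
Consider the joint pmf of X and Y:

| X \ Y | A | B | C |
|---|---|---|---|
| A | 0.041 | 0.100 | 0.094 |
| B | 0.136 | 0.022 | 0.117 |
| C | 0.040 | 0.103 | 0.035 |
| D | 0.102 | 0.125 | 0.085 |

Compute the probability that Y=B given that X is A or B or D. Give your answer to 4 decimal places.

P(X=A) = 0.041 + 0.100 + 0.094 = 0.235.
P(X=B) = 0.136 + 0.022 + 0.117 = 0.275.
P(X=D) = 0.102 + 0.125 + 0.085 = 0.312.
P(X ∈ {A, B, D}) = 0.235 + 0.275 + 0.312 = 0.822; P(Y=B, X ∈ {A, B, D}) = 0.100 + 0.022 + 0.125 = 0.247.
P(Y=B | X ∈ {A, B, D}) = 0.247/0.822 = 0.3005.

0.3005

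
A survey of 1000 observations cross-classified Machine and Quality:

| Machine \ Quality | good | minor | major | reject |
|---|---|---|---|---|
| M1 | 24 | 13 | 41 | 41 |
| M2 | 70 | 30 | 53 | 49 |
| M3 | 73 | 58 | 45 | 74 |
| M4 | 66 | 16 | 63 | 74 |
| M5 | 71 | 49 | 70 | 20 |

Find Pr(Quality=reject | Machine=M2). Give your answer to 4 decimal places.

Total with Machine=M2: 70 + 30 + 53 + 49 = 202.
P(Quality=reject | Machine=M2) = 49/202 = 0.2426.

0.2426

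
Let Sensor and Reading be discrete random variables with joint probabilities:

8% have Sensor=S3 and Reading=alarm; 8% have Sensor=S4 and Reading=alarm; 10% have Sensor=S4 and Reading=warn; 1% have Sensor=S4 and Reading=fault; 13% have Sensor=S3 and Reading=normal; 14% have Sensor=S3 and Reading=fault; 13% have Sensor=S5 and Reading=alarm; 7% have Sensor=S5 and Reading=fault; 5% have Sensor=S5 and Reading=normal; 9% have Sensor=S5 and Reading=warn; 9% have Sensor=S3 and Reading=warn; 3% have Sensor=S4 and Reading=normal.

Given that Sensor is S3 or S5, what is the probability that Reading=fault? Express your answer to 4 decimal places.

0.2692

P(Sensor=S3) = 0.13 + 0.09 + 0.08 + 0.14 = 0.44.
P(Sensor=S5) = 0.05 + 0.09 + 0.13 + 0.07 = 0.34.
P(Sensor ∈ {S3, S5}) = 0.44 + 0.34 = 0.78; P(Reading=fault, Sensor ∈ {S3, S5}) = 0.14 + 0.07 = 0.21.
P(Reading=fault | Sensor ∈ {S3, S5}) = 0.21/0.78 = 0.2692.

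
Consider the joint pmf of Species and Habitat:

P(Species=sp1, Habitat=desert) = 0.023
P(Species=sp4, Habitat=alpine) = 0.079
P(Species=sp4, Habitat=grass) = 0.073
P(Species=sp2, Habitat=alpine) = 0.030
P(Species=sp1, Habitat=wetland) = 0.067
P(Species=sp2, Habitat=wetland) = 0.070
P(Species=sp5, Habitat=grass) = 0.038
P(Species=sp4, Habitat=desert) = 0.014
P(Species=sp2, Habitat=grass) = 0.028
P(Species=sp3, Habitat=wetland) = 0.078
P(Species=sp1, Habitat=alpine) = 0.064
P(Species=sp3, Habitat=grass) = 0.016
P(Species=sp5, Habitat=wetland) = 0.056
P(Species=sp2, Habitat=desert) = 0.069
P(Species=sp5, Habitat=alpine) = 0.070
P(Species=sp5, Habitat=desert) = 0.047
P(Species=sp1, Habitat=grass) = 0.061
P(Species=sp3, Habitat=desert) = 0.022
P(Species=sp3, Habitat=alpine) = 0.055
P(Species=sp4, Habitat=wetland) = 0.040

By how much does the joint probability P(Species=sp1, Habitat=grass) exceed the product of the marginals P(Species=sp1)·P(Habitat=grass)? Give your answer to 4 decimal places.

P(Species=sp1) = 0.061 + 0.067 + 0.023 + 0.064 = 0.215.
P(Habitat=grass) = 0.061 + 0.028 + 0.016 + 0.073 + 0.038 = 0.216.
P(Species=sp1, Habitat=grass) − P(Species=sp1)P(Habitat=grass) = 0.061 − 0.215×0.216 = 0.0146.

0.0146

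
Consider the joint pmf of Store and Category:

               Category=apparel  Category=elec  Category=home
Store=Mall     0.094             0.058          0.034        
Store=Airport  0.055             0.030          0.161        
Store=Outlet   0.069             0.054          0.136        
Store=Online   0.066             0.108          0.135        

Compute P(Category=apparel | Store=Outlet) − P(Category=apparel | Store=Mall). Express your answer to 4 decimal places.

P(Store=Outlet) = 0.069 + 0.054 + 0.136 = 0.259; P(Category=apparel | Store=Outlet) = 0.069/0.259 = 0.26641.
P(Store=Mall) = 0.094 + 0.058 + 0.034 = 0.186; P(Category=apparel | Store=Mall) = 0.094/0.186 = 0.50538.
Difference = -0.2390.

-0.2390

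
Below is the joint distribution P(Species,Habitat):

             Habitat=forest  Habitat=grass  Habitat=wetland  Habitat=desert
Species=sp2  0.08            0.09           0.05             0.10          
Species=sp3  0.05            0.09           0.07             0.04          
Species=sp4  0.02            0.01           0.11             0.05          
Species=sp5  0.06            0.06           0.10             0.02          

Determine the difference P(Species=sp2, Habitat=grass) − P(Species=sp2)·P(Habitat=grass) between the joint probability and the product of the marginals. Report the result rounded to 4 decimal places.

0.0100

P(Species=sp2) = 0.08 + 0.09 + 0.05 + 0.10 = 0.32.
P(Habitat=grass) = 0.09 + 0.09 + 0.01 + 0.06 = 0.25.
P(Species=sp2, Habitat=grass) − P(Species=sp2)P(Habitat=grass) = 0.09 − 0.32×0.25 = 0.0100.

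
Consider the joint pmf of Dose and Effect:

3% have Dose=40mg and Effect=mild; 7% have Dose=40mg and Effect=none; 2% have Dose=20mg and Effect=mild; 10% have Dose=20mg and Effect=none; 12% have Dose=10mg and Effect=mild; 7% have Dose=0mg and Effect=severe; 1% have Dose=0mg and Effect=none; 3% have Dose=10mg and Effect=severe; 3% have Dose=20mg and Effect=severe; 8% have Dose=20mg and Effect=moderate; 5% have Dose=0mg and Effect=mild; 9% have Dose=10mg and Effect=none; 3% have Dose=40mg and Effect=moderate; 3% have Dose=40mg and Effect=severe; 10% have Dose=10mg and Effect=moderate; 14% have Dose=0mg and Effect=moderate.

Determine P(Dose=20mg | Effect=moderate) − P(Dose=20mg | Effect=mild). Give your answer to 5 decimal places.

0.13766

P(Effect=moderate) = 0.14 + 0.10 + 0.08 + 0.03 = 0.35; P(Dose=20mg | Effect=moderate) = 0.08/0.35 = 0.228571.
P(Effect=mild) = 0.05 + 0.12 + 0.02 + 0.03 = 0.22; P(Dose=20mg | Effect=mild) = 0.02/0.22 = 0.090909.
Difference = 0.13766.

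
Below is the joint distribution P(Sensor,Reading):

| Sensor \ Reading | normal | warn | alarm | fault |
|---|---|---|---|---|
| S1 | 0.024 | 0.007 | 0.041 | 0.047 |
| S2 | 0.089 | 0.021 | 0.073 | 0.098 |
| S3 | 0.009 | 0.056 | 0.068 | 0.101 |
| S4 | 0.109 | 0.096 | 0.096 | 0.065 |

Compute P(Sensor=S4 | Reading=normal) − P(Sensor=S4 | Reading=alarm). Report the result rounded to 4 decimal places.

P(Reading=normal) = 0.024 + 0.089 + 0.009 + 0.109 = 0.231; P(Sensor=S4 | Reading=normal) = 0.109/0.231 = 0.47186.
P(Reading=alarm) = 0.041 + 0.073 + 0.068 + 0.096 = 0.278; P(Sensor=S4 | Reading=alarm) = 0.096/0.278 = 0.34532.
Difference = 0.1265.

0.1265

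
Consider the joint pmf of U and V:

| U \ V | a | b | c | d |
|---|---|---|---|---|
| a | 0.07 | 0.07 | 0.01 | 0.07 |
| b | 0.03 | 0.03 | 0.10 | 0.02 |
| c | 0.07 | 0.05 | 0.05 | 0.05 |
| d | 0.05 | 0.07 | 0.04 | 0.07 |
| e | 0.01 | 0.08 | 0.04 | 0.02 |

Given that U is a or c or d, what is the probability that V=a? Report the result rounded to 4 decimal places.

0.2836

P(U=a) = 0.07 + 0.07 + 0.01 + 0.07 = 0.22.
P(U=c) = 0.07 + 0.05 + 0.05 + 0.05 = 0.22.
P(U=d) = 0.05 + 0.07 + 0.04 + 0.07 = 0.23.
P(U ∈ {a, c, d}) = 0.22 + 0.22 + 0.23 = 0.67; P(V=a, U ∈ {a, c, d}) = 0.07 + 0.07 + 0.05 = 0.19.
P(V=a | U ∈ {a, c, d}) = 0.19/0.67 = 0.2836.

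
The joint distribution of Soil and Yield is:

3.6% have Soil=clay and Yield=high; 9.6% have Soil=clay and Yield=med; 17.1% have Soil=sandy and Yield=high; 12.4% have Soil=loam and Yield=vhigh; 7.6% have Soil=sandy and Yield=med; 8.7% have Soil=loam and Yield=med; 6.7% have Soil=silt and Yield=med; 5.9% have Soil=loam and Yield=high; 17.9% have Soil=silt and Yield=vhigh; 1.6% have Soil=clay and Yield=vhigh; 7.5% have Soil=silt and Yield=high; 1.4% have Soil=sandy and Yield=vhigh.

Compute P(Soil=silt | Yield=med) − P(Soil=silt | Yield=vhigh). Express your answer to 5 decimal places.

-0.33202

P(Yield=med) = 0.076 + 0.087 + 0.096 + 0.067 = 0.326; P(Soil=silt | Yield=med) = 0.067/0.326 = 0.205521.
P(Yield=vhigh) = 0.014 + 0.124 + 0.016 + 0.179 = 0.333; P(Soil=silt | Yield=vhigh) = 0.179/0.333 = 0.537538.
Difference = -0.33202.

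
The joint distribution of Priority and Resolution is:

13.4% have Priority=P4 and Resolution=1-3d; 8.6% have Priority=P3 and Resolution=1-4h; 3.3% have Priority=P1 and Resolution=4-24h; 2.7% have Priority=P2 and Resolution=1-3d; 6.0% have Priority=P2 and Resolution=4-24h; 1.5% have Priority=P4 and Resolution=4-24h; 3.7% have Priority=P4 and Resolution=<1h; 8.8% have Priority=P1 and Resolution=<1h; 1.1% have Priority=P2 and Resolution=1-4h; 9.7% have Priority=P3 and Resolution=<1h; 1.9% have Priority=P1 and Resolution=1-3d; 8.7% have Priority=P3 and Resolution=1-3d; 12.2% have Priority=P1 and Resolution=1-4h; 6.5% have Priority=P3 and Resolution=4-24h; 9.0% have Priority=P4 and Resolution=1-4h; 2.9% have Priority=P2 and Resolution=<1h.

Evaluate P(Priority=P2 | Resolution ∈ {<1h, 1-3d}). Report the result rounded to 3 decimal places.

P(Resolution=<1h) = 0.088 + 0.029 + 0.097 + 0.037 = 0.251.
P(Resolution=1-3d) = 0.019 + 0.027 + 0.087 + 0.134 = 0.267.
P(Resolution ∈ {<1h, 1-3d}) = 0.251 + 0.267 = 0.518; P(Priority=P2, Resolution ∈ {<1h, 1-3d}) = 0.029 + 0.027 = 0.056.
P(Priority=P2 | Resolution ∈ {<1h, 1-3d}) = 0.056/0.518 = 0.108.

0.108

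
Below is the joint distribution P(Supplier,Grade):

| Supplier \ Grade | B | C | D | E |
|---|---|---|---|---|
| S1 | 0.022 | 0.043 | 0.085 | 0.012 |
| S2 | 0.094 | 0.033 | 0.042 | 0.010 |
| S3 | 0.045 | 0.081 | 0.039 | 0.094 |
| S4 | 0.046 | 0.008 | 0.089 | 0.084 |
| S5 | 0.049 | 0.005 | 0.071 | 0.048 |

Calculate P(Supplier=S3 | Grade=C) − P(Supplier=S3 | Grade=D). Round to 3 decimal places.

P(Grade=C) = 0.043 + 0.033 + 0.081 + 0.008 + 0.005 = 0.170; P(Supplier=S3 | Grade=C) = 0.081/0.170 = 0.4765.
P(Grade=D) = 0.085 + 0.042 + 0.039 + 0.089 + 0.071 = 0.326; P(Supplier=S3 | Grade=D) = 0.039/0.326 = 0.1196.
Difference = 0.357.

0.357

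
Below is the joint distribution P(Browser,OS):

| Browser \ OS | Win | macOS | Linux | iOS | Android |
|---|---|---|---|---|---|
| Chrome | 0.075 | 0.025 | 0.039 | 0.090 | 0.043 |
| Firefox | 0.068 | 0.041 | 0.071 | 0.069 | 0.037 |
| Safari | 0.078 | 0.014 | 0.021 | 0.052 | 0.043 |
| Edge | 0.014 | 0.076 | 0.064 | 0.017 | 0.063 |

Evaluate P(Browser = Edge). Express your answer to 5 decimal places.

0.23400

P(Browser=Edge) = 0.014 + 0.076 + 0.064 + 0.017 + 0.063 = 0.234.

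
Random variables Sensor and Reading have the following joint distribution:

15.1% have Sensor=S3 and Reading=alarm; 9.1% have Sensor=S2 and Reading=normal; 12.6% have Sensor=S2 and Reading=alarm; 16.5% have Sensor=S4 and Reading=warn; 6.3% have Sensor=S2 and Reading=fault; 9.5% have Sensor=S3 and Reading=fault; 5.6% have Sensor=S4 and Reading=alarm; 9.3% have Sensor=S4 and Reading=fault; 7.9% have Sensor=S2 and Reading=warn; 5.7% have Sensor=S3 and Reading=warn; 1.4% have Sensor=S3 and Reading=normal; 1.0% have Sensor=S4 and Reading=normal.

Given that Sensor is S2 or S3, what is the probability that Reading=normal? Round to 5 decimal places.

P(Sensor=S2) = 0.091 + 0.079 + 0.126 + 0.063 = 0.359.
P(Sensor=S3) = 0.014 + 0.057 + 0.151 + 0.095 = 0.317.
P(Sensor ∈ {S2, S3}) = 0.359 + 0.317 = 0.676; P(Reading=normal, Sensor ∈ {S2, S3}) = 0.091 + 0.014 = 0.105.
P(Reading=normal | Sensor ∈ {S2, S3}) = 0.105/0.676 = 0.15533.

0.15533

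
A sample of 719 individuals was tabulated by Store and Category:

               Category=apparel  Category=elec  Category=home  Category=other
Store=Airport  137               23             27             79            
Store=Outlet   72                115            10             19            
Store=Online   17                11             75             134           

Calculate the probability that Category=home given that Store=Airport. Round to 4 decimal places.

0.1015

Total with Store=Airport: 137 + 23 + 27 + 79 = 266.
P(Category=home | Store=Airport) = 27/266 = 0.1015.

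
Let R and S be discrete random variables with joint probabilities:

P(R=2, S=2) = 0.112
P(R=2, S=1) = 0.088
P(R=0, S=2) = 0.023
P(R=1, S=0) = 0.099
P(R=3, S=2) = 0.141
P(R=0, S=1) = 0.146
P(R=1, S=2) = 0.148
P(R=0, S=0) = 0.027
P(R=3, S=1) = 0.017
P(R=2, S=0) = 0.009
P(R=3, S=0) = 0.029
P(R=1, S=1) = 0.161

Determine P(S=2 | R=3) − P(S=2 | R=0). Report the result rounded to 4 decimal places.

0.6367

P(R=3) = 0.029 + 0.017 + 0.141 = 0.187; P(S=2 | R=3) = 0.141/0.187 = 0.75401.
P(R=0) = 0.027 + 0.146 + 0.023 = 0.196; P(S=2 | R=0) = 0.023/0.196 = 0.11735.
Difference = 0.6367.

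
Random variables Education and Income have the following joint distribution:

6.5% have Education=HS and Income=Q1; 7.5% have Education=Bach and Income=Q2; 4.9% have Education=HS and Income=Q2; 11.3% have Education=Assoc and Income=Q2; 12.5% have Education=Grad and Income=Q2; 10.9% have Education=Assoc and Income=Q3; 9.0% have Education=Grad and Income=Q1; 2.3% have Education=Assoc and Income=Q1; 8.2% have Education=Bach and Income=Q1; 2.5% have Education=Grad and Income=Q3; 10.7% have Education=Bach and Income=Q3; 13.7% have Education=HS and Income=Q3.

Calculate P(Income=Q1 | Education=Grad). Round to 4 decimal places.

0.3750

P(Education=Grad) = 0.090 + 0.125 + 0.025 = 0.240.
P(Income=Q1 | Education=Grad) = 0.090/0.240 = 0.3750.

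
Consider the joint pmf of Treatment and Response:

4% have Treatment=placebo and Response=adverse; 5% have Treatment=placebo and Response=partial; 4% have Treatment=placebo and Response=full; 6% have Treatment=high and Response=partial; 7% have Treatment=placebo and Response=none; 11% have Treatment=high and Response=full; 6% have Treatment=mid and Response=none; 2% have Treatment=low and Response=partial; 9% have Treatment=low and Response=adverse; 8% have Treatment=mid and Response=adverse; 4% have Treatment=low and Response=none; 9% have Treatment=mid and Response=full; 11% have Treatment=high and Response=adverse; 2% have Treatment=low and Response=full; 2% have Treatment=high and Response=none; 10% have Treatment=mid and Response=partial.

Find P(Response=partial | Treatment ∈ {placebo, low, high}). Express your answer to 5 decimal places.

0.19403

P(Treatment=placebo) = 0.07 + 0.05 + 0.04 + 0.04 = 0.20.
P(Treatment=low) = 0.04 + 0.02 + 0.02 + 0.09 = 0.17.
P(Treatment=high) = 0.02 + 0.06 + 0.11 + 0.11 = 0.30.
P(Treatment ∈ {placebo, low, high}) = 0.20 + 0.17 + 0.30 = 0.67; P(Response=partial, Treatment ∈ {placebo, low, high}) = 0.05 + 0.02 + 0.06 = 0.13.
P(Response=partial | Treatment ∈ {placebo, low, high}) = 0.13/0.67 = 0.19403.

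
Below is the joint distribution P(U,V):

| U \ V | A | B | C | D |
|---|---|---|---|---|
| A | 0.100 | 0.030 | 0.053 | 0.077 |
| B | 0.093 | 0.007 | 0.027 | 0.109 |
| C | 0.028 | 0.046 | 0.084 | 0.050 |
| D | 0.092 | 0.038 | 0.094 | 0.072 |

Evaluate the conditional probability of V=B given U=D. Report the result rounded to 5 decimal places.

0.12838

P(U=D) = 0.092 + 0.038 + 0.094 + 0.072 = 0.296.
P(V=B | U=D) = 0.038/0.296 = 0.12838.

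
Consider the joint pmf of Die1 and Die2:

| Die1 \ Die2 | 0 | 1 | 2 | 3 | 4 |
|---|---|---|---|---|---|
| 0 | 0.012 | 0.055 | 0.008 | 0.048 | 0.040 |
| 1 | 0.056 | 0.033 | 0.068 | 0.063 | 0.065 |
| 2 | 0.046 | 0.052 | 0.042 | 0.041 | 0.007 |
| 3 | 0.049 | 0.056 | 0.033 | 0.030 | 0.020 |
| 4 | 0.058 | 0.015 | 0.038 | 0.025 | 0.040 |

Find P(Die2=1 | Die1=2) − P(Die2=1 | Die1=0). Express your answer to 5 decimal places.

-0.06083

P(Die1=2) = 0.046 + 0.052 + 0.042 + 0.041 + 0.007 = 0.188; P(Die2=1 | Die1=2) = 0.052/0.188 = 0.276596.
P(Die1=0) = 0.012 + 0.055 + 0.008 + 0.048 + 0.040 = 0.163; P(Die2=1 | Die1=0) = 0.055/0.163 = 0.337423.
Difference = -0.06083.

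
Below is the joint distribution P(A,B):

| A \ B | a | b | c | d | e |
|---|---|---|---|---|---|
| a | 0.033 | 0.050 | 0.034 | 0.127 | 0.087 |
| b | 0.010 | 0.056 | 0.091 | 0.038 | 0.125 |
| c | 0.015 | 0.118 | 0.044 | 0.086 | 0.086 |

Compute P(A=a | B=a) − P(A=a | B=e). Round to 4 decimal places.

0.2770

P(B=a) = 0.033 + 0.010 + 0.015 = 0.058; P(A=a | B=a) = 0.033/0.058 = 0.56897.
P(B=e) = 0.087 + 0.125 + 0.086 = 0.298; P(A=a | B=e) = 0.087/0.298 = 0.29195.
Difference = 0.2770.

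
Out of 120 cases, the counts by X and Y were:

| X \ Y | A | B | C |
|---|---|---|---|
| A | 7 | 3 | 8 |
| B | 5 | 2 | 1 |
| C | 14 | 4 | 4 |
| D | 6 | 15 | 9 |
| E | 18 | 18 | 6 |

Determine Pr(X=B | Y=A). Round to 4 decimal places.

0.1000

Total with Y=A: 7 + 5 + 14 + 6 + 18 = 50.
P(X=B | Y=A) = 5/50 = 0.1000.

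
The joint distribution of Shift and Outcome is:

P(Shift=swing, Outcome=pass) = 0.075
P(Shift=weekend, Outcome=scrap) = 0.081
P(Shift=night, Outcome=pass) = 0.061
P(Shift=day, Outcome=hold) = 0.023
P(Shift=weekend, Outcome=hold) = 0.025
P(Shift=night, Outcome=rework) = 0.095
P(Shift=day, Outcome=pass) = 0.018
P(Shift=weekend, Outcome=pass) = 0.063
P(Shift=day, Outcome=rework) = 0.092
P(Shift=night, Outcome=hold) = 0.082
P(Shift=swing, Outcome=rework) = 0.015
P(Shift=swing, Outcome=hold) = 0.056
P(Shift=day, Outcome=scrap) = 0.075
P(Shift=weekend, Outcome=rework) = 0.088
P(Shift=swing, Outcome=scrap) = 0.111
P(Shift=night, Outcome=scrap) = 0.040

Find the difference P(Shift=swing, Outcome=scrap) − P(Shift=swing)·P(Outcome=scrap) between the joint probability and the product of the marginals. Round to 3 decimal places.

0.032

P(Shift=swing) = 0.075 + 0.015 + 0.111 + 0.056 = 0.257.
P(Outcome=scrap) = 0.075 + 0.111 + 0.040 + 0.081 = 0.307.
P(Shift=swing, Outcome=scrap) − P(Shift=swing)P(Outcome=scrap) = 0.111 − 0.257×0.307 = 0.032.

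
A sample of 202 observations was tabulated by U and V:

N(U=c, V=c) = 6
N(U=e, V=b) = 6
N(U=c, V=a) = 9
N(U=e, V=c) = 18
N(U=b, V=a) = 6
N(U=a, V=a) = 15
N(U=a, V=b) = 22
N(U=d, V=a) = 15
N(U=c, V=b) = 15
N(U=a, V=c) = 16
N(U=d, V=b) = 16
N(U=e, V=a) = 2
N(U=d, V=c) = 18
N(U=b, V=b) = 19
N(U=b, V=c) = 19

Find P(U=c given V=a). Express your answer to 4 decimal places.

0.1915

Total with V=a: 15 + 6 + 9 + 15 + 2 = 47.
P(U=c | V=a) = 9/47 = 0.1915.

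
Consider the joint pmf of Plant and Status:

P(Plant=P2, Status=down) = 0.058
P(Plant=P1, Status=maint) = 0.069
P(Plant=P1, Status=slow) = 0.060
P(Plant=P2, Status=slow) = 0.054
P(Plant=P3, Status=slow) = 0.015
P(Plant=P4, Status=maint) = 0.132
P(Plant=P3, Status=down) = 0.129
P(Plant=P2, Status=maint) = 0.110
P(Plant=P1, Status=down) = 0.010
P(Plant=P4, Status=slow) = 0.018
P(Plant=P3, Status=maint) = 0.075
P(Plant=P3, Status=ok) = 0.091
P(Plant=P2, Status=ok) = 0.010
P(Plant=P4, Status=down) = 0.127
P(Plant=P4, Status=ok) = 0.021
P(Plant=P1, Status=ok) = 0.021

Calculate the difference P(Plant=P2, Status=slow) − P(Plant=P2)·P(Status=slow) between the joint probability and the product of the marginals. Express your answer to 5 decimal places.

P(Plant=P2) = 0.010 + 0.054 + 0.058 + 0.110 = 0.232.
P(Status=slow) = 0.060 + 0.054 + 0.015 + 0.018 = 0.147.
P(Plant=P2, Status=slow) − P(Plant=P2)P(Status=slow) = 0.054 − 0.232×0.147 = 0.01990.

0.01990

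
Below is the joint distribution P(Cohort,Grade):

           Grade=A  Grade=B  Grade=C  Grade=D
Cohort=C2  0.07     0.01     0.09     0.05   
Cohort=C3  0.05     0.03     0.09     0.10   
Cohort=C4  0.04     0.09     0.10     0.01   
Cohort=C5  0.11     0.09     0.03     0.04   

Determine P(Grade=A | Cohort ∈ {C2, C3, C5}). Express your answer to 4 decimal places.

0.3026

P(Cohort=C2) = 0.07 + 0.01 + 0.09 + 0.05 = 0.22.
P(Cohort=C3) = 0.05 + 0.03 + 0.09 + 0.10 = 0.27.
P(Cohort=C5) = 0.11 + 0.09 + 0.03 + 0.04 = 0.27.
P(Cohort ∈ {C2, C3, C5}) = 0.22 + 0.27 + 0.27 = 0.76; P(Grade=A, Cohort ∈ {C2, C3, C5}) = 0.07 + 0.05 + 0.11 = 0.23.
P(Grade=A | Cohort ∈ {C2, C3, C5}) = 0.23/0.76 = 0.3026.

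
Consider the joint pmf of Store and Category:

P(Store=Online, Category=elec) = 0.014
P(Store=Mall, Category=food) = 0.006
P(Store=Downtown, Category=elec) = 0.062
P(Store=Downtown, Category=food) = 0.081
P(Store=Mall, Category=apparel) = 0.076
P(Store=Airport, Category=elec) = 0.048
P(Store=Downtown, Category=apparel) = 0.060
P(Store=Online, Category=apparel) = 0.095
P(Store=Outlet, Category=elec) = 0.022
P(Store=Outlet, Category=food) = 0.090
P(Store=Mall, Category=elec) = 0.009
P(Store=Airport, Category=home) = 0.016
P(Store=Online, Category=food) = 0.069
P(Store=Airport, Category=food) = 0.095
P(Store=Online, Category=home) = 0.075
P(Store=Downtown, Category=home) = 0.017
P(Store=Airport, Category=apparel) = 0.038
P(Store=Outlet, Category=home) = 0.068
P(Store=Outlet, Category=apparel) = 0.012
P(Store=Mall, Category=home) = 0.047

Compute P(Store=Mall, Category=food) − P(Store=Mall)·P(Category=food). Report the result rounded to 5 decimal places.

P(Store=Mall) = 0.006 + 0.076 + 0.009 + 0.047 = 0.138.
P(Category=food) = 0.081 + 0.006 + 0.095 + 0.090 + 0.069 = 0.341.
P(Store=Mall, Category=food) − P(Store=Mall)P(Category=food) = 0.006 − 0.138×0.341 = -0.04106.

-0.04106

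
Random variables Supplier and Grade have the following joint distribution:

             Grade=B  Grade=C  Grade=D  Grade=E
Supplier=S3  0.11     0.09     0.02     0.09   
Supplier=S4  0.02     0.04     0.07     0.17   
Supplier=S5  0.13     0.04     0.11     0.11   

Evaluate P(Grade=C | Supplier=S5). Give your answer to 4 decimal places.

0.1026

P(Supplier=S5) = 0.13 + 0.04 + 0.11 + 0.11 = 0.39.
P(Grade=C | Supplier=S5) = 0.04/0.39 = 0.1026.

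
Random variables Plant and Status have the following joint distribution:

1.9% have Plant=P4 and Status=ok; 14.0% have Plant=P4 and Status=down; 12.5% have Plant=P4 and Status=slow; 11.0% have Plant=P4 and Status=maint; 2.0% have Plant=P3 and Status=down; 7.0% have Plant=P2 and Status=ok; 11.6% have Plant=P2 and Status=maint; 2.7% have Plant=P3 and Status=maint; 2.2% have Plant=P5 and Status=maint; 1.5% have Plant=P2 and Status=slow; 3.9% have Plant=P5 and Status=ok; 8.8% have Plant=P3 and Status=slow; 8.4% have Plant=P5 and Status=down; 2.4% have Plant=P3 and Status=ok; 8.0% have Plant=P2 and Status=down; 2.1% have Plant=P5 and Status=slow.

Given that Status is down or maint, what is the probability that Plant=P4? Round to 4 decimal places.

0.4174

P(Status=down) = 0.080 + 0.020 + 0.140 + 0.084 = 0.324.
P(Status=maint) = 0.116 + 0.027 + 0.110 + 0.022 = 0.275.
P(Status ∈ {down, maint}) = 0.324 + 0.275 = 0.599; P(Plant=P4, Status ∈ {down, maint}) = 0.140 + 0.110 = 0.250.
P(Plant=P4 | Status ∈ {down, maint}) = 0.250/0.599 = 0.4174.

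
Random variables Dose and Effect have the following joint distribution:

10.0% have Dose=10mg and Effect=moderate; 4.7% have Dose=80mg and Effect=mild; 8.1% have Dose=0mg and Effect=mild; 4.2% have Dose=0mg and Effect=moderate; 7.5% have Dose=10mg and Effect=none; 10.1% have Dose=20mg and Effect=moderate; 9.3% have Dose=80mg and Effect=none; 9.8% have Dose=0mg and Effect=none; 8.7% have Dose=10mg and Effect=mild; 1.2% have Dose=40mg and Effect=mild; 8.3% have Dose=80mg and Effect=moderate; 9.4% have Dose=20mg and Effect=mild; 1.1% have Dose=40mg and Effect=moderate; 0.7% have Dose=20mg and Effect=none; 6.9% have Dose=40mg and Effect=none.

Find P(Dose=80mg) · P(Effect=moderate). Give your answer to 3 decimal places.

0.075

P(Dose=80mg) = 0.093 + 0.047 + 0.083 = 0.223.
P(Effect=moderate) = 0.042 + 0.100 + 0.101 + 0.011 + 0.083 = 0.337.
Product: 0.223 × 0.337 = 0.075.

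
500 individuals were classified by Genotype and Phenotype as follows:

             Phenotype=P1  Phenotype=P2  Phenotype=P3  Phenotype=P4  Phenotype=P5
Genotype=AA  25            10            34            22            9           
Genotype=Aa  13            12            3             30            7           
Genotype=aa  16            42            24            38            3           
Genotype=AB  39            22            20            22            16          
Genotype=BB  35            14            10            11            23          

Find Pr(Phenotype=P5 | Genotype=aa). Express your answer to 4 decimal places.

Total with Genotype=aa: 16 + 42 + 24 + 38 + 3 = 123.
P(Phenotype=P5 | Genotype=aa) = 3/123 = 0.0244.

0.0244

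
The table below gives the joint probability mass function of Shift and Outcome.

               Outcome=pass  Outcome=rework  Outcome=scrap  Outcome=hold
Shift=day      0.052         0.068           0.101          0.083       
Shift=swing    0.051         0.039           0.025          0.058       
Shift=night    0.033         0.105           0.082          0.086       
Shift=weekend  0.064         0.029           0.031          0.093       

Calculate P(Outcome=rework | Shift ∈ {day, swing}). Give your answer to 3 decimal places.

P(Shift=day) = 0.052 + 0.068 + 0.101 + 0.083 = 0.304.
P(Shift=swing) = 0.051 + 0.039 + 0.025 + 0.058 = 0.173.
P(Shift ∈ {day, swing}) = 0.304 + 0.173 = 0.477; P(Outcome=rework, Shift ∈ {day, swing}) = 0.068 + 0.039 = 0.107.
P(Outcome=rework | Shift ∈ {day, swing}) = 0.107/0.477 = 0.224.

0.224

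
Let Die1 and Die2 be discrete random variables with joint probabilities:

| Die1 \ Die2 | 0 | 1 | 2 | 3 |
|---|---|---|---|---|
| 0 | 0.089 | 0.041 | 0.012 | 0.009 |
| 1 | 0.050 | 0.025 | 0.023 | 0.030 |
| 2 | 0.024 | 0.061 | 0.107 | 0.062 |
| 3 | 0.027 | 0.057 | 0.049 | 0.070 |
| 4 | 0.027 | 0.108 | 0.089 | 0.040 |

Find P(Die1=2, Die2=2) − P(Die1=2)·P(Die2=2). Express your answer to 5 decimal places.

P(Die1=2) = 0.024 + 0.061 + 0.107 + 0.062 = 0.254.
P(Die2=2) = 0.012 + 0.023 + 0.107 + 0.049 + 0.089 = 0.280.
P(Die1=2, Die2=2) − P(Die1=2)P(Die2=2) = 0.107 − 0.254×0.280 = 0.03588.

0.03588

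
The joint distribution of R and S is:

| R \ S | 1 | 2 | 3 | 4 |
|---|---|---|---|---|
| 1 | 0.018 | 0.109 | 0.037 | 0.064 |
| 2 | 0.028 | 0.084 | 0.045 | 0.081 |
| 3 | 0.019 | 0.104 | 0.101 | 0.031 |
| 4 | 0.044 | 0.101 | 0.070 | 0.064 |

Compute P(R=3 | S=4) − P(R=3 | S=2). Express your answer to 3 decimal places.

-0.132

P(S=4) = 0.064 + 0.081 + 0.031 + 0.064 = 0.240; P(R=3 | S=4) = 0.031/0.240 = 0.1292.
P(S=2) = 0.109 + 0.084 + 0.104 + 0.101 = 0.398; P(R=3 | S=2) = 0.104/0.398 = 0.2613.
Difference = -0.132.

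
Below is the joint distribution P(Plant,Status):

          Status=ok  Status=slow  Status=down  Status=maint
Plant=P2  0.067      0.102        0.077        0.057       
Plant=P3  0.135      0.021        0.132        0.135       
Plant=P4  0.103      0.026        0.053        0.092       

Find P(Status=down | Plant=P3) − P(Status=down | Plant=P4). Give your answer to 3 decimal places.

P(Plant=P3) = 0.135 + 0.021 + 0.132 + 0.135 = 0.423; P(Status=down | Plant=P3) = 0.132/0.423 = 0.3121.
P(Plant=P4) = 0.103 + 0.026 + 0.053 + 0.092 = 0.274; P(Status=down | Plant=P4) = 0.053/0.274 = 0.1934.
Difference = 0.119.

0.119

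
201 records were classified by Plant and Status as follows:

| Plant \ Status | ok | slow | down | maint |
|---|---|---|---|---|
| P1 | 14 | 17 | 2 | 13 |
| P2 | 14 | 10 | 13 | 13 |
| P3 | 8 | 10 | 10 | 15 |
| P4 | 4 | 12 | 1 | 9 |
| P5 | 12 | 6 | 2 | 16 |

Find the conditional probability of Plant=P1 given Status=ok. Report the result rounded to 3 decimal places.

0.269

Total with Status=ok: 14 + 14 + 8 + 4 + 12 = 52.
P(Plant=P1 | Status=ok) = 14/52 = 0.269.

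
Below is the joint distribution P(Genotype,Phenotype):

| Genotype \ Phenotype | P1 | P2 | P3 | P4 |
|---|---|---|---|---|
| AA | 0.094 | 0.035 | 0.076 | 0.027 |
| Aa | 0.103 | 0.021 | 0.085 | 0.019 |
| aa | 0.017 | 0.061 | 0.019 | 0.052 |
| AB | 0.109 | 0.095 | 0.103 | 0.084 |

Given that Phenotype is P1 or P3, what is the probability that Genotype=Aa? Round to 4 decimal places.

0.3102

P(Phenotype=P1) = 0.094 + 0.103 + 0.017 + 0.109 = 0.323.
P(Phenotype=P3) = 0.076 + 0.085 + 0.019 + 0.103 = 0.283.
P(Phenotype ∈ {P1, P3}) = 0.323 + 0.283 = 0.606; P(Genotype=Aa, Phenotype ∈ {P1, P3}) = 0.103 + 0.085 = 0.188.
P(Genotype=Aa | Phenotype ∈ {P1, P3}) = 0.188/0.606 = 0.3102.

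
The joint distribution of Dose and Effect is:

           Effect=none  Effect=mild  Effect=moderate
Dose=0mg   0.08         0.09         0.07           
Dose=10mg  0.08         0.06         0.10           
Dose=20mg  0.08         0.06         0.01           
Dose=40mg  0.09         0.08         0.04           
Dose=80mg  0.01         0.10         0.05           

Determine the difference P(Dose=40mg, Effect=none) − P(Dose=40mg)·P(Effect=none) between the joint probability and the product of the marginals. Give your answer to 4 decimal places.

P(Dose=40mg) = 0.09 + 0.08 + 0.04 = 0.21.
P(Effect=none) = 0.08 + 0.08 + 0.08 + 0.09 + 0.01 = 0.34.
P(Dose=40mg, Effect=none) − P(Dose=40mg)P(Effect=none) = 0.09 − 0.21×0.34 = 0.0186.

0.0186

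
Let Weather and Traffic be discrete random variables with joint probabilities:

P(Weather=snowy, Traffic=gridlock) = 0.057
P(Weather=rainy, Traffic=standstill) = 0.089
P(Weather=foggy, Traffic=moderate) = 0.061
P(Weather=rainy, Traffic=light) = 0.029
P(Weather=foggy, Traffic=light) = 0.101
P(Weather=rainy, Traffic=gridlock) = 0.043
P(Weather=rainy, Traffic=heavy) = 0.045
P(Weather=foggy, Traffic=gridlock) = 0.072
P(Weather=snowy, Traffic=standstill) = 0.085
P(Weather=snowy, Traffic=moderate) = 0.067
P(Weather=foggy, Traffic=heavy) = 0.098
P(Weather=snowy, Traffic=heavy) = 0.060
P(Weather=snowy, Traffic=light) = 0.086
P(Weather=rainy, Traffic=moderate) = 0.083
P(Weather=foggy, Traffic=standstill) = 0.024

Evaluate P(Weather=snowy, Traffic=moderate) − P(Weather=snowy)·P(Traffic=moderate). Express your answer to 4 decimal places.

P(Weather=snowy) = 0.086 + 0.067 + 0.060 + 0.057 + 0.085 = 0.355.
P(Traffic=moderate) = 0.083 + 0.067 + 0.061 = 0.211.
P(Weather=snowy, Traffic=moderate) − P(Weather=snowy)P(Traffic=moderate) = 0.067 − 0.355×0.211 = -0.0079.

-0.0079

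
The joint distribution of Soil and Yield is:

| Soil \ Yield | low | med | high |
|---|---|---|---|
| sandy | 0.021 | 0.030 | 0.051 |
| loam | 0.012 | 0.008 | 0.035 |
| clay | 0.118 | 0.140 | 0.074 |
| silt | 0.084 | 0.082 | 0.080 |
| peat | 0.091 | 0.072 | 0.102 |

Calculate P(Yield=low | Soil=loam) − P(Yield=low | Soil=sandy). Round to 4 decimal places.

0.0123

P(Soil=loam) = 0.012 + 0.008 + 0.035 = 0.055; P(Yield=low | Soil=loam) = 0.012/0.055 = 0.21818.
P(Soil=sandy) = 0.021 + 0.030 + 0.051 = 0.102; P(Yield=low | Soil=sandy) = 0.021/0.102 = 0.20588.
Difference = 0.0123.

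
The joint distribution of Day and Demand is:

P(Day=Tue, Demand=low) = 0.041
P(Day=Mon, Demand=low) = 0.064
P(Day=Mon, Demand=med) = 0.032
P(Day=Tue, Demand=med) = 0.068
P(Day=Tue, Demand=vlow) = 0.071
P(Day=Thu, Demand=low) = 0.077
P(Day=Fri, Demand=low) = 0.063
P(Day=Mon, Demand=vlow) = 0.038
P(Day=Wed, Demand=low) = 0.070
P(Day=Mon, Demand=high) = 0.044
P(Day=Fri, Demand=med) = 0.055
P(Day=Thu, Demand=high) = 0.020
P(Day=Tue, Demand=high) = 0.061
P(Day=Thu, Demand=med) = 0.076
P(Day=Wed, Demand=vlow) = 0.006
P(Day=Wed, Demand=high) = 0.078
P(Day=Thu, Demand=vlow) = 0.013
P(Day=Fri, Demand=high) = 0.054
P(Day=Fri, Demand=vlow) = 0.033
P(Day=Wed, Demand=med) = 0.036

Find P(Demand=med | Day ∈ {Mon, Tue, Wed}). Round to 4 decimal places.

0.2233

P(Day=Mon) = 0.038 + 0.064 + 0.032 + 0.044 = 0.178.
P(Day=Tue) = 0.071 + 0.041 + 0.068 + 0.061 = 0.241.
P(Day=Wed) = 0.006 + 0.070 + 0.036 + 0.078 = 0.190.
P(Day ∈ {Mon, Tue, Wed}) = 0.178 + 0.241 + 0.190 = 0.609; P(Demand=med, Day ∈ {Mon, Tue, Wed}) = 0.032 + 0.068 + 0.036 = 0.136.
P(Demand=med | Day ∈ {Mon, Tue, Wed}) = 0.136/0.609 = 0.2233.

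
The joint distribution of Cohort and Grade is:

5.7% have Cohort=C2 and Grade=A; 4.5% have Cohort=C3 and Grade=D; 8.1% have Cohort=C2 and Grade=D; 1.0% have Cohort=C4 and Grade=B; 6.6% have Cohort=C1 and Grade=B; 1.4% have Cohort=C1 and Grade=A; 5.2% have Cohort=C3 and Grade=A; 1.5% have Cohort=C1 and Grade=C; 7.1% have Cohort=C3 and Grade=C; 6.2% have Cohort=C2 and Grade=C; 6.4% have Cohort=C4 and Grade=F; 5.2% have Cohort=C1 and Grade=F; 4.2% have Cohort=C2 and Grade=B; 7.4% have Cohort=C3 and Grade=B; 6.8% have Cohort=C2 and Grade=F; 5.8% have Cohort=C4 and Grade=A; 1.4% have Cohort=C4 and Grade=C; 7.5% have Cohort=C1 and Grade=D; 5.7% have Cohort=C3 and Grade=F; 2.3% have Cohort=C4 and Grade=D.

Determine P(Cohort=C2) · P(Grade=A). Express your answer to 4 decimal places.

0.0561

P(Cohort=C2) = 0.057 + 0.042 + 0.062 + 0.081 + 0.068 = 0.310.
P(Grade=A) = 0.014 + 0.057 + 0.052 + 0.058 = 0.181.
Product: 0.310 × 0.181 = 0.0561.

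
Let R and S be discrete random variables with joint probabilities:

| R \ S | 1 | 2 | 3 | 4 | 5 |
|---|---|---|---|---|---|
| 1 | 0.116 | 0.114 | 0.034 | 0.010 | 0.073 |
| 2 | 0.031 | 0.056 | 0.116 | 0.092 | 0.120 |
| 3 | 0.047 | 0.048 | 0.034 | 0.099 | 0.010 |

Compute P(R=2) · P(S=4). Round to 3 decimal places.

P(R=2) = 0.031 + 0.056 + 0.116 + 0.092 + 0.120 = 0.415.
P(S=4) = 0.010 + 0.092 + 0.099 = 0.201.
Product: 0.415 × 0.201 = 0.083.

0.083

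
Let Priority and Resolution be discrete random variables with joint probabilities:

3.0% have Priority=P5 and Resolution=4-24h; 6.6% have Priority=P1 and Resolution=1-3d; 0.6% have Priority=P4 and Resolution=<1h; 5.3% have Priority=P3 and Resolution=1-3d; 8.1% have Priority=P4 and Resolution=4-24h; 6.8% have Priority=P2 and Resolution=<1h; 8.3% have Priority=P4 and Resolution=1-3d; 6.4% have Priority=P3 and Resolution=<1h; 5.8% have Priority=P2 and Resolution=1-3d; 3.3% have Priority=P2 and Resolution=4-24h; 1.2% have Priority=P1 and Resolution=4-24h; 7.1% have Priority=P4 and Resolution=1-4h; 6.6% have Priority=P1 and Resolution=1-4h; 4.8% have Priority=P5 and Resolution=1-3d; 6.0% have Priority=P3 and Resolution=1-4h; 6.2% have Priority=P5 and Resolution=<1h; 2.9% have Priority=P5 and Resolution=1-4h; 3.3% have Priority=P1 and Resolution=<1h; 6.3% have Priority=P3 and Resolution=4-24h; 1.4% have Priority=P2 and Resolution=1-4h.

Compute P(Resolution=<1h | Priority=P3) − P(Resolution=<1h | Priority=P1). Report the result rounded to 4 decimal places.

P(Priority=P3) = 0.064 + 0.060 + 0.063 + 0.053 = 0.240; P(Resolution=<1h | Priority=P3) = 0.064/0.240 = 0.26667.
P(Priority=P1) = 0.033 + 0.066 + 0.012 + 0.066 = 0.177; P(Resolution=<1h | Priority=P1) = 0.033/0.177 = 0.18644.
Difference = 0.0802.

0.0802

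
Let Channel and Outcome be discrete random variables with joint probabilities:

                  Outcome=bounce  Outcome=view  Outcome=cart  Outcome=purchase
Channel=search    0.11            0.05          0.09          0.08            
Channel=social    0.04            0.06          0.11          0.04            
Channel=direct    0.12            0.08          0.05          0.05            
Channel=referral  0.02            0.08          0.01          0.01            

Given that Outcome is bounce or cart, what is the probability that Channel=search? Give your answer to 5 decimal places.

P(Outcome=bounce) = 0.11 + 0.04 + 0.12 + 0.02 = 0.29.
P(Outcome=cart) = 0.09 + 0.11 + 0.05 + 0.01 = 0.26.
P(Outcome ∈ {bounce, cart}) = 0.29 + 0.26 = 0.55; P(Channel=search, Outcome ∈ {bounce, cart}) = 0.11 + 0.09 = 0.20.
P(Channel=search | Outcome ∈ {bounce, cart}) = 0.20/0.55 = 0.36364.

0.36364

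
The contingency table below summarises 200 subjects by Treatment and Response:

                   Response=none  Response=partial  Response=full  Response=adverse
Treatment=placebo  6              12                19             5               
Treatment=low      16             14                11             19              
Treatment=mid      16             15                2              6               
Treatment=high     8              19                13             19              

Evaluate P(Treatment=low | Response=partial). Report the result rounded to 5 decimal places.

Total with Response=partial: 12 + 14 + 15 + 19 = 60.
P(Treatment=low | Response=partial) = 14/60 = 0.23333.

0.23333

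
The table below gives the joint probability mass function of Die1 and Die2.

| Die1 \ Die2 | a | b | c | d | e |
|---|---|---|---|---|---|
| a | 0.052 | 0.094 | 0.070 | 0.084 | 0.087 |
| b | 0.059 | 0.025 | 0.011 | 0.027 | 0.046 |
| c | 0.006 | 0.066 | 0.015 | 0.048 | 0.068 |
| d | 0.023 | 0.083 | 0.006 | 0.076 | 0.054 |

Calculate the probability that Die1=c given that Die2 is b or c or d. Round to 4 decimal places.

P(Die2=b) = 0.094 + 0.025 + 0.066 + 0.083 = 0.268.
P(Die2=c) = 0.070 + 0.011 + 0.015 + 0.006 = 0.102.
P(Die2=d) = 0.084 + 0.027 + 0.048 + 0.076 = 0.235.
P(Die2 ∈ {b, c, d}) = 0.268 + 0.102 + 0.235 = 0.605; P(Die1=c, Die2 ∈ {b, c, d}) = 0.066 + 0.015 + 0.048 = 0.129.
P(Die1=c | Die2 ∈ {b, c, d}) = 0.129/0.605 = 0.2132.

0.2132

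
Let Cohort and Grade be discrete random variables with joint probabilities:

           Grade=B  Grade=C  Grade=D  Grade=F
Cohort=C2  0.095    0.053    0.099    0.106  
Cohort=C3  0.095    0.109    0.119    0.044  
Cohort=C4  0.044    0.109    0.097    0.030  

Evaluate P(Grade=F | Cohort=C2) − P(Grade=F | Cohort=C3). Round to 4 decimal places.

0.1804

P(Cohort=C2) = 0.095 + 0.053 + 0.099 + 0.106 = 0.353; P(Grade=F | Cohort=C2) = 0.106/0.353 = 0.30028.
P(Cohort=C3) = 0.095 + 0.109 + 0.119 + 0.044 = 0.367; P(Grade=F | Cohort=C3) = 0.044/0.367 = 0.11989.
Difference = 0.1804.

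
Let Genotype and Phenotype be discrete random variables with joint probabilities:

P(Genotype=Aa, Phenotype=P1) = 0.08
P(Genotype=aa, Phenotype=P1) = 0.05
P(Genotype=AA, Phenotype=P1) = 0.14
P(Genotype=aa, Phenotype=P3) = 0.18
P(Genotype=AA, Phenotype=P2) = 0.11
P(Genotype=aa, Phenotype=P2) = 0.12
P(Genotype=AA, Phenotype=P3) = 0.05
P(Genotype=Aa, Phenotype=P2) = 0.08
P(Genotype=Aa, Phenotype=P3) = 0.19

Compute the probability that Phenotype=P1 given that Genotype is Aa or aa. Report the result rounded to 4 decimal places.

0.1857

P(Genotype=Aa) = 0.08 + 0.08 + 0.19 = 0.35.
P(Genotype=aa) = 0.05 + 0.12 + 0.18 = 0.35.
P(Genotype ∈ {Aa, aa}) = 0.35 + 0.35 = 0.70; P(Phenotype=P1, Genotype ∈ {Aa, aa}) = 0.08 + 0.05 = 0.13.
P(Phenotype=P1 | Genotype ∈ {Aa, aa}) = 0.13/0.70 = 0.1857.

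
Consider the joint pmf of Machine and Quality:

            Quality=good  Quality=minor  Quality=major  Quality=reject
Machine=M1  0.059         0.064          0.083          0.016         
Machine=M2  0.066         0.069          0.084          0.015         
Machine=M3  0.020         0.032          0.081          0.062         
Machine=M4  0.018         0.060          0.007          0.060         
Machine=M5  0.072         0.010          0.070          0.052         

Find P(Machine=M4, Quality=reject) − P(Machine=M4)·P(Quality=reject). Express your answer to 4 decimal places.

P(Machine=M4) = 0.018 + 0.060 + 0.007 + 0.060 = 0.145.
P(Quality=reject) = 0.016 + 0.015 + 0.062 + 0.060 + 0.052 = 0.205.
P(Machine=M4, Quality=reject) − P(Machine=M4)P(Quality=reject) = 0.060 − 0.145×0.205 = 0.0303.

0.0303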